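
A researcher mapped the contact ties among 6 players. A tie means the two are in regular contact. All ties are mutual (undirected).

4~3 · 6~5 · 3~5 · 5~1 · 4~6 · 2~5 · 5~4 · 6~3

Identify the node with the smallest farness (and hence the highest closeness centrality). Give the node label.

5

Farness (sum of distances to all others) for each node — 1:9, 2:9, 3:7, 4:7, 5:5, 6:7.
The smallest farness is 5, for 5, so 5 has the highest closeness.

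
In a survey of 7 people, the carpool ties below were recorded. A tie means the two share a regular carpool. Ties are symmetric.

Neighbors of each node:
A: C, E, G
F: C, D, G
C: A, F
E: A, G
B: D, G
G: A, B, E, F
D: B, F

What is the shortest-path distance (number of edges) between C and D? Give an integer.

One shortest route is C – F – D, which uses 2 edges, and C and D are not directly tied, so nothing shorter exists. So d(C,D) = 2.

2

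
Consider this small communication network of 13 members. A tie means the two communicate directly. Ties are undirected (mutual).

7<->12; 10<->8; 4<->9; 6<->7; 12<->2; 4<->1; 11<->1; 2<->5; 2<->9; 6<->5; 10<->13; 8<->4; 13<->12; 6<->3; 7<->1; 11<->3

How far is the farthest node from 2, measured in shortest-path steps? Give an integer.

4

Distances from 2: 1:3, 3:3, 4:2, 5:1, 6:2, 7:2, 8:3, 9:1, 10:3, 11:4, 12:1, 13:2.
The largest is 4 (to 11), so the eccentricity of 2 is 4.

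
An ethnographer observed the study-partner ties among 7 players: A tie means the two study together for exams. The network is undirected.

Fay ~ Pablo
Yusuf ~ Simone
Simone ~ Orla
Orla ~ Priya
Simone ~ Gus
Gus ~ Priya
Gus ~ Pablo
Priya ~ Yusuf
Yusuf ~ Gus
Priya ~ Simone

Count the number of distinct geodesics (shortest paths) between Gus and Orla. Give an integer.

The shortest distance is 2. The length-2 paths are: Gus–Priya–Orla; Gus–Simone–Orla.
That gives 2 distinct shortest paths.

2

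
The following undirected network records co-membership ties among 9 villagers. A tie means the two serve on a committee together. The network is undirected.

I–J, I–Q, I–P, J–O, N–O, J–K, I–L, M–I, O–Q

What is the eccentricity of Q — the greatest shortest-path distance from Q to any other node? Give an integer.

3

Distances from Q: I:1, J:2, K:3, L:2, M:2, N:2, O:1, P:2.
The largest is 3 (to K), so the eccentricity of Q is 3.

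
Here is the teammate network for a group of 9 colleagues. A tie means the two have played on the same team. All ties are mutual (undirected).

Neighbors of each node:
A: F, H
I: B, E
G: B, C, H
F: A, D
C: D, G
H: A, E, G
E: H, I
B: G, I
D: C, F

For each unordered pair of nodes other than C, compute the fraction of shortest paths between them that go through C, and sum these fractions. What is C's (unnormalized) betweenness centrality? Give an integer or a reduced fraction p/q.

Pairs whose geodesics pass through C — I–D: 1; E–D: 1/2; H–D: 1/2; F–G: 1/2; F–B: 1/2; D–G: 1; D–B: 1.
All other pairs contribute 0.
Summing the contributions gives betweenness(C) = 5.

5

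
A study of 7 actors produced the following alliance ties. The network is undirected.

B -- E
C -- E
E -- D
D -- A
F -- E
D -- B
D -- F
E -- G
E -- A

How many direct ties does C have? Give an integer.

1

C is directly tied to E. That is 1 neighbor, so the degree of C is 1.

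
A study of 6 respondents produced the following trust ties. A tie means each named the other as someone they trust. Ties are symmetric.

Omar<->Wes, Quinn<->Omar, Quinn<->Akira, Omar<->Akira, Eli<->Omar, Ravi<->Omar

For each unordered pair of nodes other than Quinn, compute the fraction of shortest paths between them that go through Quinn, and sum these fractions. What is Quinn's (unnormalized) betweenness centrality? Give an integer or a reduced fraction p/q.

No shortest path between any pair of other nodes passes through Quinn.
Summing the contributions gives betweenness(Quinn) = 0.

0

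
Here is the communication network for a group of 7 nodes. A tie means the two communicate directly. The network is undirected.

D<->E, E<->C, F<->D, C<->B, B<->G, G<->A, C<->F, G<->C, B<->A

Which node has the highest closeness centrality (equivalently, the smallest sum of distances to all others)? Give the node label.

C

Farness (sum of distances to all others) for each node — A:14, B:10, C:8, D:14, E:11, F:11, G:10.
The smallest farness is 8, for C, so C has the highest closeness.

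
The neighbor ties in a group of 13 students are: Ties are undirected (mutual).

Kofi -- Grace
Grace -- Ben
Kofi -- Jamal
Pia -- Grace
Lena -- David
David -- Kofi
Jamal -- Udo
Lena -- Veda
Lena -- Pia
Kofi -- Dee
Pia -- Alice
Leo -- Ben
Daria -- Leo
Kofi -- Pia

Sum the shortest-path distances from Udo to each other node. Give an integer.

Distances from Udo: Alice:4, Ben:4, Daria:6, David:3, Dee:3, Grace:3, Jamal:1, Kofi:2, Lena:4, Leo:5, Pia:3, Veda:5.
Sum = 4 + 4 + 6 + 3 + 3 + 3 + 1 + 2 + 4 + 5 + 3 + 5 = 43.

43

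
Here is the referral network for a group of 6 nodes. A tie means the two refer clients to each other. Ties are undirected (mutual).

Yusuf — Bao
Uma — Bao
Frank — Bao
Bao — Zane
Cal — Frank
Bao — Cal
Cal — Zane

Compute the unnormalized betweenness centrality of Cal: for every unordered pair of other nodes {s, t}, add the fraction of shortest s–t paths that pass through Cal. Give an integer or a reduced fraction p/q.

1/2

Pairs whose geodesics pass through Cal — Frank–Zane: 1/2.
All other pairs contribute 0.
Summing the contributions gives betweenness(Cal) = 1/2.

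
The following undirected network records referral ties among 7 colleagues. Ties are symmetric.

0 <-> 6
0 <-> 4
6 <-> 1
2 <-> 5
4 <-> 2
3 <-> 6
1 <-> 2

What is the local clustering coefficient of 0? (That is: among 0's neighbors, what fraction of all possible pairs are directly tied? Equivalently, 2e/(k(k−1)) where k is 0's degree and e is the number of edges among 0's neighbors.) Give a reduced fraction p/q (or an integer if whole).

0's neighbors: 4 and 6 (k = 2).
Possible neighbor pairs: C(2,2) = 1. Edges among them: none → e = 0.
Clustering(0) = 0/1.

0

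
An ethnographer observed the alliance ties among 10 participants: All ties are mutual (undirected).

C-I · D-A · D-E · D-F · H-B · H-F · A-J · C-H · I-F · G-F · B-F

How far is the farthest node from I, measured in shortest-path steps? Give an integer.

4

Distances from I: A:3, B:2, C:1, D:2, E:3, F:1, G:2, H:2, J:4.
The largest is 4 (to J), so the eccentricity of I is 4.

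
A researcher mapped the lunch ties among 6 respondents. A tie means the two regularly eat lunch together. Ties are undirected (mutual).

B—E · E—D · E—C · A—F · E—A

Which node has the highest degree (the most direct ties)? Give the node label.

Degrees — A:2, B:1, C:1, D:1, E:4, F:1.
The maximum is 4, attained only by E.

E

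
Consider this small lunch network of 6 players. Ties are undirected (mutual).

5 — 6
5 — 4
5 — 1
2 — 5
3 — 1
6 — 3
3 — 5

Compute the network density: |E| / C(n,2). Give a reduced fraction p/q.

7/15

There are 7 edges and 6 nodes, so the maximum possible is C(6,2) = 15.
Density = 7/15.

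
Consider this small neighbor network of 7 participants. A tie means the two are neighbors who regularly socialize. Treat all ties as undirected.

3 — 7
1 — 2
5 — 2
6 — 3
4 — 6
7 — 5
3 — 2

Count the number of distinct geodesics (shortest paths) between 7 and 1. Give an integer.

2

The shortest distance is 3. The length-3 paths are: 7–3–2–1; 7–5–2–1.
That gives 2 distinct shortest paths.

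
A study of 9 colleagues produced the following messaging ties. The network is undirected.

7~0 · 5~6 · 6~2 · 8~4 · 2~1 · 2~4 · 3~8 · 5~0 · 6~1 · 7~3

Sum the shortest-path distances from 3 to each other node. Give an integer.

20

Distances from 3: 0:2, 1:4, 2:3, 4:2, 5:3, 6:4, 7:1, 8:1.
Sum = 2 + 4 + 3 + 2 + 3 + 4 + 1 + 1 = 20.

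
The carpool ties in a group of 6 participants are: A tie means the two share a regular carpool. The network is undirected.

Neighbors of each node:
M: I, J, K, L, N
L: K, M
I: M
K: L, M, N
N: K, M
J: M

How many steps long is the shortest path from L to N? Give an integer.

2

One shortest route is L – M – N, which uses 2 edges, and L and N are not directly tied, so nothing shorter exists. So d(L,N) = 2.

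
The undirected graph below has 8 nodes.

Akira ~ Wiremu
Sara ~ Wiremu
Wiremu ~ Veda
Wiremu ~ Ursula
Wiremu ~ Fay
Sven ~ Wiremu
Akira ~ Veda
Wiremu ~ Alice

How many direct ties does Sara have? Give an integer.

1

Sara is directly tied to Wiremu. That is 1 neighbor, so the degree of Sara is 1.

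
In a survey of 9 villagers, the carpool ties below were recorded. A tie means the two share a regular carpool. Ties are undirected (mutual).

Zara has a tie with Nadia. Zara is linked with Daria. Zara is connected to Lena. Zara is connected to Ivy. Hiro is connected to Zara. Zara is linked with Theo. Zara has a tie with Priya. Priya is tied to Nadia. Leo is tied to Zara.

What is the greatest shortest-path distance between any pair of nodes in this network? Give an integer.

2

Eccentricity of each node (its greatest distance to any other): Daria:2, Hiro:2, Ivy:2, Lena:2, Leo:2, Nadia:2, Priya:2, Theo:2, Zara:1.
The maximum eccentricity is 2, realized for instance by the pair Lena–Leo via Lena – Zara – Leo. So the diameter is 2.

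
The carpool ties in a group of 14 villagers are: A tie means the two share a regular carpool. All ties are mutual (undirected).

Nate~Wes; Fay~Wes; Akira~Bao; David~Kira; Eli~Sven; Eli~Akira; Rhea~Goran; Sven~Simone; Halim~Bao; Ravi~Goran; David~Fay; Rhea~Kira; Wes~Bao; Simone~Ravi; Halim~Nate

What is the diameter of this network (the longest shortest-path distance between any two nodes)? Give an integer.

Eccentricity of each node (its greatest distance to any other): Akira:6, Bao:6, David:6, Eli:6, Fay:6, Goran:7, Halim:7, Kira:6, Nate:7, Ravi:7, Rhea:6, Simone:6, Sven:6, Wes:6.
The maximum eccentricity is 7, realized for instance by the pair Halim–Goran via Halim – Bao – Wes – Fay – David – Kira – Rhea – Goran. So the diameter is 7.

7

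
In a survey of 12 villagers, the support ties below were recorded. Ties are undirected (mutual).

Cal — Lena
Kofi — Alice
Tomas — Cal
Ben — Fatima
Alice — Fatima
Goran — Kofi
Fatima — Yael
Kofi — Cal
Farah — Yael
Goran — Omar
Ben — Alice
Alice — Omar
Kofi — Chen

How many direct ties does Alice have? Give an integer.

Alice is directly tied to Ben, Fatima, Kofi, and Omar. That is 4 neighbors, so the degree of Alice is 4.

4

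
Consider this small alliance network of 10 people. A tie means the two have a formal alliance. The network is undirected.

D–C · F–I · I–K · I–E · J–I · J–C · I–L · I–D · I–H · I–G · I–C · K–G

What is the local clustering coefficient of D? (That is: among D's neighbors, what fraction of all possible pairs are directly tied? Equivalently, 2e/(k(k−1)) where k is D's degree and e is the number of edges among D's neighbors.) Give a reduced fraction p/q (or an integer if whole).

D's neighbors: C and I (k = 2).
Possible neighbor pairs: C(2,2) = 1. Edges among them: C–I → e = 1.
Clustering(D) = 1/1.

1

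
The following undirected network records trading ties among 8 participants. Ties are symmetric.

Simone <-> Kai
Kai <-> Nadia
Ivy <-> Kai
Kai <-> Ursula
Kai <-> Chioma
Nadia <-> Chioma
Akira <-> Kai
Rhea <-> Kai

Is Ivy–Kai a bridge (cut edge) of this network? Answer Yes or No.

Yes

Without the Ivy–Kai edge there is no alternate route between Ivy and Kai, so the network disconnects. It is a bridge.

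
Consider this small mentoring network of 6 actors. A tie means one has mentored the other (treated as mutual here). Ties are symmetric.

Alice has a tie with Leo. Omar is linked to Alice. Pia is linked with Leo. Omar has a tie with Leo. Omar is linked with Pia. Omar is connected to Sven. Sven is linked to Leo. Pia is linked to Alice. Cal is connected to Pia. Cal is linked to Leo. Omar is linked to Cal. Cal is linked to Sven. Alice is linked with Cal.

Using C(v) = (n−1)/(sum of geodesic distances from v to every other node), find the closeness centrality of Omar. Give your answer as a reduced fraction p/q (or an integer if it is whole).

Distances from Omar: Alice:1, Cal:1, Leo:1, Pia:1, Sven:1. Sum = 5.
n = 6, so closeness = 5/5 = 1.

1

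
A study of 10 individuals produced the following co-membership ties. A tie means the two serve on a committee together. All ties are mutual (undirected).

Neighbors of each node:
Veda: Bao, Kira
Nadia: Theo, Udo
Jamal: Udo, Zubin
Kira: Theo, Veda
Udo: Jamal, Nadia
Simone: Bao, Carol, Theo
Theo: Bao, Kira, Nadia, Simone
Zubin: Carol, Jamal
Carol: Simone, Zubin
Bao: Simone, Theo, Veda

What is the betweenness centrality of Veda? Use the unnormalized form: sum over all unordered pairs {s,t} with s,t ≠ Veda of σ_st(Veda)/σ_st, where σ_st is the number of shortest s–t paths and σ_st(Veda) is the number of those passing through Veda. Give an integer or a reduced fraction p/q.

1/2

Pairs whose geodesics pass through Veda — Kira–Bao: 1/2.
All other pairs contribute 0.
Summing the contributions gives betweenness(Veda) = 1/2.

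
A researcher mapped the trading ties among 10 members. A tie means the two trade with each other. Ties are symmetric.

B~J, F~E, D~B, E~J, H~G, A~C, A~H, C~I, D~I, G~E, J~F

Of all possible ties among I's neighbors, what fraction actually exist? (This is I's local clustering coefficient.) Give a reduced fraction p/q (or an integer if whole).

0

I's neighbors: C and D (k = 2).
Possible neighbor pairs: C(2,2) = 1. Edges among them: none → e = 0.
Clustering(I) = 0/1.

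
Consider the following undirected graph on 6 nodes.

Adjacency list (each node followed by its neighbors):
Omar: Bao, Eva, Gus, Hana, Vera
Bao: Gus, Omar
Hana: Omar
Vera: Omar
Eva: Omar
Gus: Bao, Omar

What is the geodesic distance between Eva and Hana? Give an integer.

One shortest route is Eva – Omar – Hana, which uses 2 edges, and Eva and Hana are not directly tied, so nothing shorter exists. So d(Eva,Hana) = 2.

2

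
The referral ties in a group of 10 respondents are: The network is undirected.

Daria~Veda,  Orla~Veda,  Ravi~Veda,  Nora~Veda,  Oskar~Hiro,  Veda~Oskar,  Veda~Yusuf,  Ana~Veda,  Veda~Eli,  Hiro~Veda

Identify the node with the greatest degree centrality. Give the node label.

Degrees — Ana:1, Daria:1, Eli:1, Hiro:2, Nora:1, Orla:1, Oskar:2, Ravi:1, Veda:9, Yusuf:1.
The maximum is 9, attained only by Veda.

Veda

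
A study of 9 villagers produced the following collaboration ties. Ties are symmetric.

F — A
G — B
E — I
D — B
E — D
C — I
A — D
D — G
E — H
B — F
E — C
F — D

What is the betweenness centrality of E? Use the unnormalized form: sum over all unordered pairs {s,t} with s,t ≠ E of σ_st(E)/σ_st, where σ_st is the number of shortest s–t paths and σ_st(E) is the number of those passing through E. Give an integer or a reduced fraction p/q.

17

Pairs whose geodesics pass through E — F–H: 1; F–I: 1; F–C: 1; B–H: 1; B–I: 1; B–C: 1; D–H: 1; D–I: 1; D–C: 1; G–H: 1; G–I: 1; G–C: 1; A–H: 1; A–I: 1 … (+3 more pairs).
All other pairs contribute 0.
Summing the contributions gives betweenness(E) = 17.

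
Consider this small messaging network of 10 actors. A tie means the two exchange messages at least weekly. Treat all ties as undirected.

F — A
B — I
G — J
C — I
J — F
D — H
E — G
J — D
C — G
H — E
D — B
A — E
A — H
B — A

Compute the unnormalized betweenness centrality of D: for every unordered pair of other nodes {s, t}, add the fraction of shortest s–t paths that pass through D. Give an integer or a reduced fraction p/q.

Pairs whose geodesics pass through D — B–G: 1/3; B–H: 1/2; B–J: 1; I–H: 1/2; I–J: 1/2; H–J: 1.
All other pairs contribute 0.
Summing the contributions gives betweenness(D) = 23/6.

23/6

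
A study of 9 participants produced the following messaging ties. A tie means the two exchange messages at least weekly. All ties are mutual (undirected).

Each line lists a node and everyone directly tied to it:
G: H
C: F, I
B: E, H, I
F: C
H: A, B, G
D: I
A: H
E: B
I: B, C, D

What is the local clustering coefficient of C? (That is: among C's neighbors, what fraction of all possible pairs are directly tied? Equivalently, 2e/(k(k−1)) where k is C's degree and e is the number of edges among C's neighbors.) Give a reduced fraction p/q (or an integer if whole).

0

C's neighbors: F and I (k = 2).
Possible neighbor pairs: C(2,2) = 1. Edges among them: none → e = 0.
Clustering(C) = 0/1.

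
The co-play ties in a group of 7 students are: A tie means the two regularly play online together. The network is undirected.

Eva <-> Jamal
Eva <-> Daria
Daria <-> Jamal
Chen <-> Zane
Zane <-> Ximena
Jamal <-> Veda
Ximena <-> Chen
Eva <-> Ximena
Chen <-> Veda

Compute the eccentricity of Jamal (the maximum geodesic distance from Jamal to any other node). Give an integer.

Distances from Jamal: Chen:2, Daria:1, Eva:1, Veda:1, Ximena:2, Zane:3.
The largest is 3 (to Zane), so the eccentricity of Jamal is 3.

3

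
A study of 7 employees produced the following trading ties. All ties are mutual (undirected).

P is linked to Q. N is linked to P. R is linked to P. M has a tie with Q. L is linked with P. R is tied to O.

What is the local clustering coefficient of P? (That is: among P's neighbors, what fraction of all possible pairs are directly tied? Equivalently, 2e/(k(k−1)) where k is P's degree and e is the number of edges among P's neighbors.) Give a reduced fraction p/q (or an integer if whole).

P's neighbors: L, N, Q, and R (k = 4).
Possible neighbor pairs: C(4,2) = 6. Edges among them: none → e = 0.
Clustering(P) = 0/6 = 0.

0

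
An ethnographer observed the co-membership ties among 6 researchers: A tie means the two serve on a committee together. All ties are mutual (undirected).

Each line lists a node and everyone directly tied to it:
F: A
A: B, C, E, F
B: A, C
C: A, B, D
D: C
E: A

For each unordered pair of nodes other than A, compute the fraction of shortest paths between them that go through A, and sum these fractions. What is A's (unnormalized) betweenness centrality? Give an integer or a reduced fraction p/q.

Pairs whose geodesics pass through A — B–E: 1; B–F: 1; E–C: 1; E–D: 1; E–F: 1; C–F: 1; D–F: 1.
All other pairs contribute 0.
Summing the contributions gives betweenness(A) = 7.

7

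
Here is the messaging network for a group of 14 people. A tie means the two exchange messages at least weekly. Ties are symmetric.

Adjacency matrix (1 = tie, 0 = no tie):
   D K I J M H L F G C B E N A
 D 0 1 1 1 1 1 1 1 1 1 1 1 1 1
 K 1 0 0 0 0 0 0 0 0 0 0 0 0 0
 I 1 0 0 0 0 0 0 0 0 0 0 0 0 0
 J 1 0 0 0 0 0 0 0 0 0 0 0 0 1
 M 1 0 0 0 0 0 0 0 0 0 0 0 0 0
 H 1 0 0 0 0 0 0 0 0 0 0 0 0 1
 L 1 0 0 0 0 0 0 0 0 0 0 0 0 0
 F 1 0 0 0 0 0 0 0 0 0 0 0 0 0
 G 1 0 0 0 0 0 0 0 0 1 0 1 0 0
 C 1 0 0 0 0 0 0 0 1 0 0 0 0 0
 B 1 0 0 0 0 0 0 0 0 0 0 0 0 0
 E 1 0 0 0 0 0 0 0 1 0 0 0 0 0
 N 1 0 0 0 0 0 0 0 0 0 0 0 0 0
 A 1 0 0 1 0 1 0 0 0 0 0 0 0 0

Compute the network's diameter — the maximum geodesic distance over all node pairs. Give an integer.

2

Eccentricity of each node (its greatest distance to any other): A:2, B:2, C:2, D:1, E:2, F:2, G:2, H:2, I:2, J:2, K:2, L:2, M:2, N:2.
The maximum eccentricity is 2, realized for instance by the pair K–I via K – D – I. So the diameter is 2.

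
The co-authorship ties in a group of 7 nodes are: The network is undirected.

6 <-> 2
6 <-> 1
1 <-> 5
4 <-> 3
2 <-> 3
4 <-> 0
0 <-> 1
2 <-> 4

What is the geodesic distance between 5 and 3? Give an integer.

One shortest route is 5 – 1 – 6 – 2 – 3, which uses 4 edges, and at distance 3 from 5 we only reach {2, 4}, which does not include 3. So d(5,3) = 4.

4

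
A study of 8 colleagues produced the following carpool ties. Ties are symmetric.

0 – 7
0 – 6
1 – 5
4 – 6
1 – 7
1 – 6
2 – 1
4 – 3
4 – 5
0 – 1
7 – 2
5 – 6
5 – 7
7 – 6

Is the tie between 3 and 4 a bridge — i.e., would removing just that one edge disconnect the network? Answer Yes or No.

Without the 3–4 edge there is no alternate route between 3 and 4, so the network disconnects. It is a bridge.

Yes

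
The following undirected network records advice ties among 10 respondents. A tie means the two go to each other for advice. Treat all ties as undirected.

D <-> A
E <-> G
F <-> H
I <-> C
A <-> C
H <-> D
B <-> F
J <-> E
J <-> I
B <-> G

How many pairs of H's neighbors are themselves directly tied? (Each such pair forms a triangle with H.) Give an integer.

H's neighbors are D and F, but none of them are tied to each other, so no triangle contains H.

0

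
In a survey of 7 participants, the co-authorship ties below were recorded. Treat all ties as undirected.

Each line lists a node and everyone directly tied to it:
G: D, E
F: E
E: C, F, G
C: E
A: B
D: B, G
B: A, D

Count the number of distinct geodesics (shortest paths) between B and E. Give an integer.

1

The shortest distance is 3, and the only length-3 path is B–D–G–E. So there is exactly 1 shortest path.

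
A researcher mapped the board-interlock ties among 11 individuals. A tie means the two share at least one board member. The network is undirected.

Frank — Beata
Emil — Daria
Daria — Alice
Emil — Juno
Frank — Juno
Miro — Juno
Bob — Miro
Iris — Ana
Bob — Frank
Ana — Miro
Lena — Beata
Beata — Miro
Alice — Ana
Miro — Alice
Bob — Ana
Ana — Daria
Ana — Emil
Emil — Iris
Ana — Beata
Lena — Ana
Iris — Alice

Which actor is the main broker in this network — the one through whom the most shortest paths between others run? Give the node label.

Ana

Unnormalized betweenness of each node: Alice:4/3, Ana:517/30, Beata:39/10, Bob:19/10, Daria:1/3, Emil:15/4, Frank:19/12, Iris:1/3, Juno:27/10, Lena:0, Miro:74/15.
Ana has the largest value, 517/30, making it the main broker — the node through which the most shortest paths run.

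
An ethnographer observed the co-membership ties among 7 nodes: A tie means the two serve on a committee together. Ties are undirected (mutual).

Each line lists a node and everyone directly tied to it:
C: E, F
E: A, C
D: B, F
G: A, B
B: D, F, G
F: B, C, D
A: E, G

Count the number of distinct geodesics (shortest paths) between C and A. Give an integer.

1

The shortest distance is 2, and the only length-2 path is C–E–A. So there is exactly 1 shortest path.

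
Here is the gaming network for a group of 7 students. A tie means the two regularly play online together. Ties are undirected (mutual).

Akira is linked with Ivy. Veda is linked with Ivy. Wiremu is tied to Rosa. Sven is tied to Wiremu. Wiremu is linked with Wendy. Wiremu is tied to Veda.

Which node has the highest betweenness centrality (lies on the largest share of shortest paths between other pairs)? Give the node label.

Unnormalized betweenness of each node: Akira:0, Ivy:5, Rosa:0, Sven:0, Veda:8, Wendy:0, Wiremu:12.
Wiremu has the largest value, 12, making it the main broker — the node through which the most shortest paths run.

Wiremu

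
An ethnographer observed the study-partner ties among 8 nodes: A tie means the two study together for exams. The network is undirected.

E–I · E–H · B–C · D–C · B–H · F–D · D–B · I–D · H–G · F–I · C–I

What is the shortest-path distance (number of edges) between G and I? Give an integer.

One shortest route is G – H – E – I, which uses 3 edges, and at distance 2 from G we only reach {B, E}, which does not include I. So d(G,I) = 3.

3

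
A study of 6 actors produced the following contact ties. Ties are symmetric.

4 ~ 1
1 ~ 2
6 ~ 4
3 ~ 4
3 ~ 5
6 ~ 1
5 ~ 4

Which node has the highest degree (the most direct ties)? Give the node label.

Degrees — 1:3, 2:1, 3:2, 4:4, 5:2, 6:2.
The maximum is 4, attained only by 4.

4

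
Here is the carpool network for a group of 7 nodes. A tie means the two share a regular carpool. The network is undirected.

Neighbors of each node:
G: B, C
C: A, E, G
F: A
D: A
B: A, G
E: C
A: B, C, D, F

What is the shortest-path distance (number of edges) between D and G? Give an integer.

3

One shortest route is D – A – B – G, which uses 3 edges, and at distance 2 from D we only reach {B, C, F}, which does not include G. So d(D,G) = 3.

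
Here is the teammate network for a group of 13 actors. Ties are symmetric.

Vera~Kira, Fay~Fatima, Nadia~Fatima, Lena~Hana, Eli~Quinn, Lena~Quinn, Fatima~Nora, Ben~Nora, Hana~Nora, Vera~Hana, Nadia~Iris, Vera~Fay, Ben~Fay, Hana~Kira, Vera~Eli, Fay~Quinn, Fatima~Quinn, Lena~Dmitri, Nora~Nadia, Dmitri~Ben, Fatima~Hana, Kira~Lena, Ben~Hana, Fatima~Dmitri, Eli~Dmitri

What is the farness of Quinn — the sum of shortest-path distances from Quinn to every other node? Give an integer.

21

Distances from Quinn: Ben:2, Dmitri:2, Eli:1, Fatima:1, Fay:1, Hana:2, Iris:3, Kira:2, Lena:1, Nadia:2, Nora:2, Vera:2.
Sum = 2 + 2 + 1 + 1 + 1 + 2 + 3 + 2 + 1 + 2 + 2 + 2 = 21.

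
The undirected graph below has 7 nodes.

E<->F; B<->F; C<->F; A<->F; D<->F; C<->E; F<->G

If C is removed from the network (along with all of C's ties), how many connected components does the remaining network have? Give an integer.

1

C's neighbors (E and F) remain reachable from one another through other ties, so the rest of the network stays in one piece.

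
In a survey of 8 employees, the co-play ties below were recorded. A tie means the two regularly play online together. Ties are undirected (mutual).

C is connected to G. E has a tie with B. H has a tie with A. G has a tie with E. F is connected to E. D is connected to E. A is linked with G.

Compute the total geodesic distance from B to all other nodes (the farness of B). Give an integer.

17

Distances from B: A:3, C:3, D:2, E:1, F:2, G:2, H:4.
Sum = 3 + 3 + 2 + 1 + 2 + 2 + 4 = 17.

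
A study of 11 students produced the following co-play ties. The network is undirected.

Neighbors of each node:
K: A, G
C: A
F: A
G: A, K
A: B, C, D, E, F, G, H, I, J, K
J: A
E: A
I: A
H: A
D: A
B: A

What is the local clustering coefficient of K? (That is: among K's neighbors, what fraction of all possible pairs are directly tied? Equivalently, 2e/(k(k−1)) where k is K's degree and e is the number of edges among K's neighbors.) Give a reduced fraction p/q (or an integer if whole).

K's neighbors: A and G (k = 2).
Possible neighbor pairs: C(2,2) = 1. Edges among them: A–G → e = 1.
Clustering(K) = 1/1.

1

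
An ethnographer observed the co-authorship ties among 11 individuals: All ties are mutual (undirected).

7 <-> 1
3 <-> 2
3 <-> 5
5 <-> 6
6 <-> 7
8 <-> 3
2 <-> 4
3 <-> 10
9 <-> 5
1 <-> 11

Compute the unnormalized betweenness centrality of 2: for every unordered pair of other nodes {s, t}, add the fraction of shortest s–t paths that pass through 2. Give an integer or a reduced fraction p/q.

9

Pairs whose geodesics pass through 2 — 11–4: 1; 5–4: 1; 7–4: 1; 3–4: 1; 4–9: 1; 4–8: 1; 4–10: 1; 4–1: 1; 4–6: 1.
All other pairs contribute 0.
Summing the contributions gives betweenness(2) = 9.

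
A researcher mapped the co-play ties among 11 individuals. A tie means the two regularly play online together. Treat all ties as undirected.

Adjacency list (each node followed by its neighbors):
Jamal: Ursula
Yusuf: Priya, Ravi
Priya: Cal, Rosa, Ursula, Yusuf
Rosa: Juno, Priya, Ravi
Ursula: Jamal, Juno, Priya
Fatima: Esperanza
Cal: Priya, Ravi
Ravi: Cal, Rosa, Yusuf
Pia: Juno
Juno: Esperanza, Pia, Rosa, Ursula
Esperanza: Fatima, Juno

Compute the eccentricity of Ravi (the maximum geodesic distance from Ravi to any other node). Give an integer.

Distances from Ravi: Cal:1, Esperanza:3, Fatima:4, Jamal:4, Juno:2, Pia:3, Priya:2, Rosa:1, Ursula:3, Yusuf:1.
The largest is 4 (to Fatima and Jamal), so the eccentricity of Ravi is 4.

4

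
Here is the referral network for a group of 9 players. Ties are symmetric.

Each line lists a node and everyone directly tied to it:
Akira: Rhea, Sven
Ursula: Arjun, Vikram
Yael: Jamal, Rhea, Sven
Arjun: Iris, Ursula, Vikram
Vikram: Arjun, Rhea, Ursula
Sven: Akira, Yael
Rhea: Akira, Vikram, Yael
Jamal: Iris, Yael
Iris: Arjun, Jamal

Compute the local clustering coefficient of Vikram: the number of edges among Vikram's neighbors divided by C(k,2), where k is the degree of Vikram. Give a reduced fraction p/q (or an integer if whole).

1/3

Vikram's neighbors: Arjun, Rhea, and Ursula (k = 3).
Possible neighbor pairs: C(3,2) = 3. Edges among them: Arjun–Ursula → e = 1.
Clustering(Vikram) = 1/3.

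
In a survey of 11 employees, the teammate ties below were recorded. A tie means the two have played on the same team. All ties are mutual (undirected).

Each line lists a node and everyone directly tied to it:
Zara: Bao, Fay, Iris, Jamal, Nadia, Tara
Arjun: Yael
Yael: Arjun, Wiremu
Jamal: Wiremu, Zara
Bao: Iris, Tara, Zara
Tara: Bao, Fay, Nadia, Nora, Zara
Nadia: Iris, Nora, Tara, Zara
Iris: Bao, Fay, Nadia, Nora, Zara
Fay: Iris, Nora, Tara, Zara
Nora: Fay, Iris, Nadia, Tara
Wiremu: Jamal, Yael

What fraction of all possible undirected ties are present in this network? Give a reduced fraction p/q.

There are 19 edges and 11 nodes, so the maximum possible is C(11,2) = 55.
Density = 19/55.

19/55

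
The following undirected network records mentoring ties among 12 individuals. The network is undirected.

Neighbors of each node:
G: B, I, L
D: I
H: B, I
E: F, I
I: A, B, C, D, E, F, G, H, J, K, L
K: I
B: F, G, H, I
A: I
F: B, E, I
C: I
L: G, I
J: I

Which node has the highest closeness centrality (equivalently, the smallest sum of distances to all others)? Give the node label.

Farness (sum of distances to all others) for each node — A:21, B:18, C:21, D:21, E:20, F:19, G:19, H:20, I:11, J:21, K:21, L:20.
The smallest farness is 11, for I, so I has the highest closeness.

I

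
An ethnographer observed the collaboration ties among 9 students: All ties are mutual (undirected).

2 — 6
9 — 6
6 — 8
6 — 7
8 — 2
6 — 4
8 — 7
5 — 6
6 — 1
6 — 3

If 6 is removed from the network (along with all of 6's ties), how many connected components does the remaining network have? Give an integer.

6

Without 6, the remaining ties split the others into: {3}; {2, 7, 8}; {4}; {9}; {5}; {1}.
That's 6 separate components.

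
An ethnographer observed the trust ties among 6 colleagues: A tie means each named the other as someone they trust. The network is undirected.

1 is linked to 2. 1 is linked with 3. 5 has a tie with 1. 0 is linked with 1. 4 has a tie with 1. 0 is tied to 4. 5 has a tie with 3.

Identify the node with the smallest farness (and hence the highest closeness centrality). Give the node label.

1

Farness (sum of distances to all others) for each node — 0:8, 1:5, 2:9, 3:8, 4:8, 5:8.
The smallest farness is 5, for 1, so 1 has the highest closeness.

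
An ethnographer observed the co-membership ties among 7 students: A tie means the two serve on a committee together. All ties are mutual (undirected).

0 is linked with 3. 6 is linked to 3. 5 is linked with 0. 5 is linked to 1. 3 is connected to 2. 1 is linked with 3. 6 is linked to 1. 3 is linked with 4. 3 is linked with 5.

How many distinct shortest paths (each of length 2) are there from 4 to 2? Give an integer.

1

The shortest distance is 2, and the only length-2 path is 4–3–2. So there is exactly 1 shortest path.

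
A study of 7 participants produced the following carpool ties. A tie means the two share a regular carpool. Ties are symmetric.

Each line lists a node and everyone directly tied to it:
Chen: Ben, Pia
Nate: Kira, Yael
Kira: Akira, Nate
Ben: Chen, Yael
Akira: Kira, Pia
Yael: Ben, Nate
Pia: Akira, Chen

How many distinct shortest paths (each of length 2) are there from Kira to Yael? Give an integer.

The shortest distance is 2, and the only length-2 path is Kira–Nate–Yael. So there is exactly 1 shortest path.

1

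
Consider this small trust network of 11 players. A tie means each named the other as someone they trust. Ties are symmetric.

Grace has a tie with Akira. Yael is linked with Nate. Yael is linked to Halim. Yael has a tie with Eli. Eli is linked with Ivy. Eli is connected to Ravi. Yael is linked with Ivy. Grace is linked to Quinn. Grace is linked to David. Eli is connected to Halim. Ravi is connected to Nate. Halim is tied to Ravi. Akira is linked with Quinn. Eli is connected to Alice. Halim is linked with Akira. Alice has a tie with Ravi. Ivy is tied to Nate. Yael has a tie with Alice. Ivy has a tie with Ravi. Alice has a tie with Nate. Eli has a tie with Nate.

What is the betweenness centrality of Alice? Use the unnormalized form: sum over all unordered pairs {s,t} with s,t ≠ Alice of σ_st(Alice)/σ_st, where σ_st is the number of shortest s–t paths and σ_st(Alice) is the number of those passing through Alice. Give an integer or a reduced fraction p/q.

Pairs whose geodesics pass through Alice — Ravi–Yael: 1/5.
All other pairs contribute 0.
Summing the contributions gives betweenness(Alice) = 1/5.

1/5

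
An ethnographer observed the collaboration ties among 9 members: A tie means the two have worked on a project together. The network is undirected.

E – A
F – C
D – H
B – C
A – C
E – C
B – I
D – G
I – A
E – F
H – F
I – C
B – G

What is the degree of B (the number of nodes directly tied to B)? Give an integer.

B is directly tied to C, G, and I. That is 3 neighbors, so the degree of B is 3.

3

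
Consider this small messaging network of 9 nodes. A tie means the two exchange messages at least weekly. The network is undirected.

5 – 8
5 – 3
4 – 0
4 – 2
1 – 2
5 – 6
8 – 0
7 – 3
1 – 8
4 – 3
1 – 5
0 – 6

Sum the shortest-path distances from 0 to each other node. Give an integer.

Distances from 0: 1:2, 2:2, 3:2, 4:1, 5:2, 6:1, 7:3, 8:1.
Sum = 2 + 2 + 2 + 1 + 2 + 1 + 3 + 1 = 14.

14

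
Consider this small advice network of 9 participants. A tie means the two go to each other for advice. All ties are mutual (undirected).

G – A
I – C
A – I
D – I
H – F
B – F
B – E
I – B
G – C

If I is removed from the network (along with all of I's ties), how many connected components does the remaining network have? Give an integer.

3

Without I, the remaining ties split the others into: {B, E, F, H}; {A, C, G}; {D}.
That's 3 separate components.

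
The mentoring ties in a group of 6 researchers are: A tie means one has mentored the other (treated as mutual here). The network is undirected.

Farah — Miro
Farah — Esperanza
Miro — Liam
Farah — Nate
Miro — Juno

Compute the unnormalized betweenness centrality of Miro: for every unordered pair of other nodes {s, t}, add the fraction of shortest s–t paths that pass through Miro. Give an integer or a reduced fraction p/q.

7

Pairs whose geodesics pass through Miro — Farah–Liam: 1; Farah–Juno: 1; Nate–Liam: 1; Nate–Juno: 1; Esperanza–Liam: 1; Esperanza–Juno: 1; Liam–Juno: 1.
All other pairs contribute 0.
Summing the contributions gives betweenness(Miro) = 7.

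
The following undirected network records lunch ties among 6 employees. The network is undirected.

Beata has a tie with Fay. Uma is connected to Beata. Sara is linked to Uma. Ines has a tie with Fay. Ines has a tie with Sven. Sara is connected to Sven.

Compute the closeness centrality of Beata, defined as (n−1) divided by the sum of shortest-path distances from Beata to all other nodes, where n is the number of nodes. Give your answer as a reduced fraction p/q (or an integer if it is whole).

Distances from Beata: Fay:1, Ines:2, Sara:2, Sven:3, Uma:1. Sum = 9.
n = 6, so closeness = 5/9.

5/9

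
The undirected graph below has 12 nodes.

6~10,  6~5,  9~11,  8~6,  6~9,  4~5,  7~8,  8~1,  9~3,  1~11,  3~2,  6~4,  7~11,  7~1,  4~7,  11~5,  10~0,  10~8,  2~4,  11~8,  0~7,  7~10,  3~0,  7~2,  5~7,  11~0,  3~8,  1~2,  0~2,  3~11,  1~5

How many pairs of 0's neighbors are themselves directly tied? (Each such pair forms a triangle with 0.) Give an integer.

0's neighbors: 2, 3, 7, 10, and 11.
Neighbor pairs that are themselves tied: 0–2–3; 0–2–7; 0–3–11; 0–7–10; 0–7–11. Each forms one triangle with 0, for 5 in total.

5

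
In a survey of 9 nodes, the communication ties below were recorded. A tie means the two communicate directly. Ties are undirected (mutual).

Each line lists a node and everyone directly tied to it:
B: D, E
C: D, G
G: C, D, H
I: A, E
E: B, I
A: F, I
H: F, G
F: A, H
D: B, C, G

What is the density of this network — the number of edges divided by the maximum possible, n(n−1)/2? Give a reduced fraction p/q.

There are 10 edges and 9 nodes, so the maximum possible is C(9,2) = 36.
Density = 10/36 = 5/18.

5/18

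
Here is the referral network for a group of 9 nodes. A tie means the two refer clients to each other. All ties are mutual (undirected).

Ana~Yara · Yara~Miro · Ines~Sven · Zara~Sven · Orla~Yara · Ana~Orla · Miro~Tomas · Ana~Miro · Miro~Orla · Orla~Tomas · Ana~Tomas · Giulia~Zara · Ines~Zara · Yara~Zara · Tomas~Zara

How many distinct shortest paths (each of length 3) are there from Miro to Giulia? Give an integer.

2

The shortest distance is 3. The length-3 paths are: Miro–Yara–Zara–Giulia; Miro–Tomas–Zara–Giulia.
That gives 2 distinct shortest paths.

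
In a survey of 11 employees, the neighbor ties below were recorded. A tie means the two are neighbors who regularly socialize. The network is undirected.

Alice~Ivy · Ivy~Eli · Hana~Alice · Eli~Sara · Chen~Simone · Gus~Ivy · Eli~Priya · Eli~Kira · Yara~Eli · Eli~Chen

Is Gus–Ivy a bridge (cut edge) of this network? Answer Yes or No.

Without the Gus–Ivy edge there is no alternate route between Gus and Ivy, so the network disconnects. It is a bridge.

Yes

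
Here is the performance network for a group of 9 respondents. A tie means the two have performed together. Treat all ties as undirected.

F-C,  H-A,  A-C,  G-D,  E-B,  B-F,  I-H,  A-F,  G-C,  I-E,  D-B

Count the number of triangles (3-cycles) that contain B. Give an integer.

0

B's neighbors are D, E, and F, but none of them are tied to each other, so no triangle contains B.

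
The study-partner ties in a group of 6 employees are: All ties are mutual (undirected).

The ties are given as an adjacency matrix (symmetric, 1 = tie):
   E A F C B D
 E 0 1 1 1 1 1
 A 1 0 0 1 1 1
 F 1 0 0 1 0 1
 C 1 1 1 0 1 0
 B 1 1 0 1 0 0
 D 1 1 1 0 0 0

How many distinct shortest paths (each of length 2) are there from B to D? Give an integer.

The shortest distance is 2. The length-2 paths are: B–E–D; B–A–D.
That gives 2 distinct shortest paths.

2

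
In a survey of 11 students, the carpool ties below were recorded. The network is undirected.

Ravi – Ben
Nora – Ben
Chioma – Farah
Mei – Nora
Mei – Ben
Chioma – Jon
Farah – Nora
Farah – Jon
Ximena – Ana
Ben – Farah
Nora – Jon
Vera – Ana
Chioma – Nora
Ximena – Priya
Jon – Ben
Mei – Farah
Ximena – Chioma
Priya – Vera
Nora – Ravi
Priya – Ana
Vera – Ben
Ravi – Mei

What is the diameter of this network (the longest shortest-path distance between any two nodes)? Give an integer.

3

Eccentricity of each node (its greatest distance to any other): Ana:3, Ben:3, Chioma:3, Farah:3, Jon:3, Mei:3, Nora:3, Priya:3, Ravi:3, Vera:3, Ximena:3.
The maximum eccentricity is 3, realized for instance by the pair Ravi–Ximena via Ravi – Nora – Chioma – Ximena. So the diameter is 3.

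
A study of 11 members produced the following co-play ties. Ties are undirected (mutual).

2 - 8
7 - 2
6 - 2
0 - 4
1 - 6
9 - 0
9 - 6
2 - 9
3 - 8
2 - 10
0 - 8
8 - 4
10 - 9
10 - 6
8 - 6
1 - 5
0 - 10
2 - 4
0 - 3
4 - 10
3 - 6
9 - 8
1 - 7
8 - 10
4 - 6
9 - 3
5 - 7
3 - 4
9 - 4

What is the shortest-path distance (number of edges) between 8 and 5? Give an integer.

One shortest route is 8 – 2 – 7 – 5, which uses 3 edges, and at distance 2 from 8 we only reach {1, 7}, which does not include 5. So d(8,5) = 3.

3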